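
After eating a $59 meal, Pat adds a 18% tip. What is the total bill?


Calculate the tip:
18% of $59 = $10.62
Add tip to meal cost:
$59 + $10.62 = $69.62

$69.62


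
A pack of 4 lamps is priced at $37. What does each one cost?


Total cost: $37
Number of items: 4
Unit price: $37 / 4 = $9.25

$9.25


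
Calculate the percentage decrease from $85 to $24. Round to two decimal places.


Find the absolute change:
|24 - 85| = 61
Divide by original and multiply by 100:
61 / 85 x 100 = 71.7647...% ≈ 71.76%

71.76%


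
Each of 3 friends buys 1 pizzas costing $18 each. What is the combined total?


Cost per person:
1 x $18 = $18
Group total:
3 x $18 = $54

$54


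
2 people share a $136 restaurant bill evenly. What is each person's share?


Total bill: $136
Number of people: 2
Each pays: $136 / 2 = $68

$68


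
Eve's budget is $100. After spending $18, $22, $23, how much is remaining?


Add up expenses:
$18 + $22 + $23 = $63
Subtract from budget:
$100 - $63 = $37

$37


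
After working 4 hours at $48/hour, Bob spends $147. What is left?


Calculate earnings:
4 x $48 = $192
Subtract spending:
$192 - $147 = $45

$45


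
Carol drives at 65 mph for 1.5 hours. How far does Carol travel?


Use the formula: distance = speed x time
Speed = 65 mph, Time = 1.5 hours
65 x 1.5 = 97.5 miles

97.5 miles


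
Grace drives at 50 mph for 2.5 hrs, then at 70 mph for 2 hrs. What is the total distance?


Leg 1 distance:
50 x 2.5 = 125 miles
Leg 2 distance:
70 x 2 = 140 miles
Total distance:
125 + 140 = 265 miles

265 miles


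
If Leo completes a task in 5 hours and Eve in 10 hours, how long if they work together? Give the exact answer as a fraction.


Leo's rate: 1/5 of the job per hour
Eve's rate: 1/10 of the job per hour
Combined rate: 1/5 + 1/10 = 3/10 per hour
Time = 1 / (3/10) = 10/3 hours (≈ 3.33 hours)

10/3 hours


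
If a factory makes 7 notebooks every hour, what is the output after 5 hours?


Production rate: 7 notebooks per hour
Time: 5 hours
Total: 7 x 5 = 35 notebooks

35 notebooks


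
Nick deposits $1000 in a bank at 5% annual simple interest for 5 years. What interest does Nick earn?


Use the formula I = P x R x T / 100
P x R x T = 1000 x 5 x 5 = 25000
I = 25000 / 100 = $250

$250


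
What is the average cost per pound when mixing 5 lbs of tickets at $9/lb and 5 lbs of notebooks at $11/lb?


Cost of tickets:
5 x $9 = $45
Cost of notebooks:
5 x $11 = $55
Total cost: $45 + $55 = $100
Total weight: 10 lbs
Average: $100 / 10 = $10/lb

$10/lb


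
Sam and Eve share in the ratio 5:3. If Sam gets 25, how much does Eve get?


Find the multiplier:
25 / 5 = 5
Apply to Eve's share:
3 x 5 = 15

15


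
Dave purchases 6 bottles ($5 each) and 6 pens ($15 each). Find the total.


Cost of bottles:
6 x $5 = $30
Cost of pens:
6 x $15 = $90
Add both:
$30 + $90 = $120

$120


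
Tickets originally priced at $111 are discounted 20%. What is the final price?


Calculate the discount amount:
20% of $111 = $22.20
Subtract from original:
$111 - $22.20 = $88.80

$88.80


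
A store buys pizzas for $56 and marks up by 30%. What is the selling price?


Calculate the markup amount:
30% of $56 = $16.80
Add to cost:
$56 + $16.80 = $72.80

$72.80


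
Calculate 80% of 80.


Convert percentage to decimal:
80% = 0.8
Multiply:
80 x 0.8 = 64

64


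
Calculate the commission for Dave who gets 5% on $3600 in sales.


Convert rate to decimal:
5% = 0.05
Multiply by sales:
$3600 x 0.05 = $180

$180


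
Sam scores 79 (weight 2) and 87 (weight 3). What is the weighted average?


Weighted sum:
2 x 79 + 3 x 87 = 419
Total weight:
2 + 3 = 5
Weighted average:
419 / 5 = 83.8

83.8


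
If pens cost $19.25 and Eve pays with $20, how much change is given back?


Start with the amount paid:
$20
Subtract the price:
$20 - $19.25 = $0.75

$0.75


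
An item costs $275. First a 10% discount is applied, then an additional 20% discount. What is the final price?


First discount:
10% of $275 = $27.50
Price after first discount:
$275 - $27.50 = $247.50
Second discount:
20% of $247.50 = $49.50
Final price:
$247.50 - $49.50 = $198

$198


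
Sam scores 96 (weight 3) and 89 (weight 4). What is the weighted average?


Weighted sum:
3 x 96 + 4 x 89 = 644
Total weight:
3 + 4 = 7
Weighted average:
644 / 7 = 92

92


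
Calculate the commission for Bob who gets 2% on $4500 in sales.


Convert rate to decimal:
2% = 0.02
Multiply by sales:
$4500 x 0.02 = $90

$90


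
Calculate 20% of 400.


Convert percentage to decimal:
20% = 0.2
Multiply:
400 x 0.2 = 80

80


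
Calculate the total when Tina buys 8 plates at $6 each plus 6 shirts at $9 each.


Cost of plates:
8 x $6 = $48
Cost of shirts:
6 x $9 = $54
Add both:
$48 + $54 = $102

$102


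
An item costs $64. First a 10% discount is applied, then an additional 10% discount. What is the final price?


First discount:
10% of $64 = $6.40
Price after first discount:
$64 - $6.40 = $57.60
Second discount:
10% of $57.60 = $5.76
Final price:
$57.60 - $5.76 = $51.84

$51.84


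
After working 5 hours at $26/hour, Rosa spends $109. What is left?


Calculate earnings:
5 x $26 = $130
Subtract spending:
$130 - $109 = $21

$21


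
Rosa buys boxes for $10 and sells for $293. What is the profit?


Selling price = $293
Cost price = $10
Profit = selling price - cost price:
Profit = $293 - $10 = $283

$283


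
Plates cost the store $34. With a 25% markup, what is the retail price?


Calculate the markup amount:
25% of $34 = $8.50
Add to cost:
$34 + $8.50 = $42.50

$42.50


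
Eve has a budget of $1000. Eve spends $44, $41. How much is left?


Add up expenses:
$44 + $41 = $85
Subtract from budget:
$1000 - $85 = $915

$915


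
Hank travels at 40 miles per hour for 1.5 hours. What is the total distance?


Use the formula: distance = speed x time
Speed = 40 mph, Time = 1.5 hours
40 x 1.5 = 60 miles

60 miles


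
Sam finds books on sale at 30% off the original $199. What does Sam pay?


Calculate the discount amount:
30% of $199 = $59.70
Subtract from original:
$199 - $59.70 = $139.30

$139.30


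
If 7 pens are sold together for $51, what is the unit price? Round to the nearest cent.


Total cost: $51
Number of items: 7
Unit price: $51 / 7 = $7.2857... ≈ $7.29

$7.29


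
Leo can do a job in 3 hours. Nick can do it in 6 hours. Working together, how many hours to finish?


Leo's rate: 1/3 of the job per hour
Nick's rate: 1/6 of the job per hour
Combined rate: 1/3 + 1/6 = 1/2 per hour
Time = 1 / (1/2) = 2 hours

2 hours


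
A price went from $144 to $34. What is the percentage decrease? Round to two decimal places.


Find the absolute change:
|34 - 144| = 110
Divide by original and multiply by 100:
110 / 144 x 100 = 76.3888...% ≈ 76.39%

76.39%


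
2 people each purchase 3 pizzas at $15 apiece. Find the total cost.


Cost per person:
3 x $15 = $45
Group total:
2 x $45 = $90

$90


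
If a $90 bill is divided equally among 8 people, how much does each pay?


Total bill: $90
Number of people: 8
Each pays: $90 / 8 = $11.25

$11.25


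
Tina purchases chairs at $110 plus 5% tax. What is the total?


Calculate the tax:
5% of $110 = $5.50
Add tax to price:
$110 + $5.50 = $115.50

$115.50


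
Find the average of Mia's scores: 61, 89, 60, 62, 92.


Add the scores:
61 + 89 + 60 + 62 + 92 = 364
Divide by the number of tests:
364 / 5 = 72.8

72.8


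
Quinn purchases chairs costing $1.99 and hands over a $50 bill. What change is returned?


Start with the amount paid:
$50
Subtract the price:
$50 - $1.99 = $48.01

$48.01


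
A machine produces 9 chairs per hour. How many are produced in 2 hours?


Production rate: 9 chairs per hour
Time: 2 hours
Total: 9 x 2 = 18 chairs

18 chairs


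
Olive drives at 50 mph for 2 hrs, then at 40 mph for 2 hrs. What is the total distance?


Leg 1 distance:
50 x 2 = 100 miles
Leg 2 distance:
40 x 2 = 80 miles
Total distance:
100 + 80 = 180 miles

180 miles


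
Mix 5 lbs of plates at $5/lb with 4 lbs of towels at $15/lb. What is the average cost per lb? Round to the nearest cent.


Cost of plates:
5 x $5 = $25
Cost of towels:
4 x $15 = $60
Total cost: $25 + $60 = $85
Total weight: 9 lbs
Average: $85 / 9 = $9.4444... ≈ $9.44/lb

$9.44/lb


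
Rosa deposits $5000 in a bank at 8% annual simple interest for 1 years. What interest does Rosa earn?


Use the formula I = P x R x T / 100
P x R x T = 5000 x 8 x 1 = 40000
I = 40000 / 100 = $400

$400


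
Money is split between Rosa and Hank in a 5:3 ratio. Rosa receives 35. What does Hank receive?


Find the multiplier:
35 / 5 = 7
Apply to Hank's share:
3 x 7 = 21

21


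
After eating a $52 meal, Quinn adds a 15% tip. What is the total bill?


Calculate the tip:
15% of $52 = $7.80
Add tip to meal cost:
$52 + $7.80 = $59.80

$59.80


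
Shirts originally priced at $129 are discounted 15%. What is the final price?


Calculate the discount amount:
15% of $129 = $19.35
Subtract from original:
$129 - $19.35 = $109.65

$109.65


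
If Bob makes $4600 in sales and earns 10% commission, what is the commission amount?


Convert rate to decimal:
10% = 0.1
Multiply by sales:
$4600 x 0.1 = $460

$460


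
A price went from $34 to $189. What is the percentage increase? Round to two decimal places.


Find the absolute change:
|189 - 34| = 155
Divide by original and multiply by 100:
155 / 34 x 100 = 455.8823...% ≈ 455.88%

455.88%


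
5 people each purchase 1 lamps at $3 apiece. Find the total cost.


Cost per person:
1 x $3 = $3
Group total:
5 x $3 = $15

$15


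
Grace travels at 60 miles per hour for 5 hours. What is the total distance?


Use the formula: distance = speed x time
Speed = 60 mph, Time = 5 hours
60 x 5 = 300 miles

300 miles


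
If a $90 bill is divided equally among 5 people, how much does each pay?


Total bill: $90
Number of people: 5
Each pays: $90 / 5 = $18

$18


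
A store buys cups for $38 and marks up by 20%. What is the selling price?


Calculate the markup amount:
20% of $38 = $7.60
Add to cost:
$38 + $7.60 = $45.60

$45.60


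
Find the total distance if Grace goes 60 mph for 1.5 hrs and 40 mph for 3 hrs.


Leg 1 distance:
60 x 1.5 = 90 miles
Leg 2 distance:
40 x 3 = 120 miles
Total distance:
90 + 120 = 210 miles

210 miles


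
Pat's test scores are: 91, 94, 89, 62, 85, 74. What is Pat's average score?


Add the scores:
91 + 94 + 89 + 62 + 85 + 74 = 495
Divide by the number of tests:
495 / 6 = 82.5

82.5


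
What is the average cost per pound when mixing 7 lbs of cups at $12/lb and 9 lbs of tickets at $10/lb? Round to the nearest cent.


Cost of cups:
7 x $12 = $84
Cost of tickets:
9 x $10 = $90
Total cost: $84 + $90 = $174
Total weight: 16 lbs
Average: $174 / 16 = $10.875 ≈ $10.88/lb

$10.88/lb


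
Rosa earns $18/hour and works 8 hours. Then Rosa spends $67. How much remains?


Calculate earnings:
8 x $18 = $144
Subtract spending:
$144 - $67 = $77

$77


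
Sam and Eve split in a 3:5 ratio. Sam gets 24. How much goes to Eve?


Find the multiplier:
24 / 3 = 8
Apply to Eve's share:
5 x 8 = 40

40


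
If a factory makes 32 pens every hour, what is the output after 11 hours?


Production rate: 32 pens per hour
Time: 11 hours
Total: 32 x 11 = 352 pens

352 pens


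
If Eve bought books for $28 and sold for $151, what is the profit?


Selling price = $151
Cost price = $28
Profit = selling price - cost price:
Profit = $151 - $28 = $123

$123


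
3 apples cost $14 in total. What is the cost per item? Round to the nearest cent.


Total cost: $14
Number of items: 3
Unit price: $14 / 3 = $4.6666... ≈ $4.67

$4.67


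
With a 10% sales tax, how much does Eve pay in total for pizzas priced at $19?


Calculate the tax:
10% of $19 = $1.90
Add tax to price:
$19 + $1.90 = $20.90

$20.90


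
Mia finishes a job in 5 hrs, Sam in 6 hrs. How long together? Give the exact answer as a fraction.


Mia's rate: 1/5 of the job per hour
Sam's rate: 1/6 of the job per hour
Combined rate: 1/5 + 1/6 = 11/30 per hour
Time = 1 / (11/30) = 30/11 hours (≈ 2.73 hours)

30/11 hours


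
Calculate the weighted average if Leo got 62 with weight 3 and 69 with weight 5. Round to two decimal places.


Weighted sum:
3 x 62 + 5 x 69 = 531
Total weight:
3 + 5 = 8
Weighted average:
531 / 8 = 66.375 ≈ 66.38

66.38


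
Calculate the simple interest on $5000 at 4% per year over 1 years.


Use the formula I = P x R x T / 100
P x R x T = 5000 x 4 x 1 = 20000
I = 20000 / 100 = $200

$200


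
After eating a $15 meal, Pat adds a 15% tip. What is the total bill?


Calculate the tip:
15% of $15 = $2.25
Add tip to meal cost:
$15 + $2.25 = $17.25

$17.25


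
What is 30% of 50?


Convert percentage to decimal:
30% = 0.3
Multiply:
50 x 0.3 = 15

15


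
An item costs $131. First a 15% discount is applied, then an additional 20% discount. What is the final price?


First discount:
15% of $131 = $19.65
Price after first discount:
$131 - $19.65 = $111.35
Second discount:
20% of $111.35 = $22.27
Final price:
$111.35 - $22.27 = $89.08

$89.08


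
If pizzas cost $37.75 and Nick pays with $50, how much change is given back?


Start with the amount paid:
$50
Subtract the price:
$50 - $37.75 = $12.25

$12.25


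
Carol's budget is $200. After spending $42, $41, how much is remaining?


Add up expenses:
$42 + $41 = $83
Subtract from budget:
$200 - $83 = $117

$117


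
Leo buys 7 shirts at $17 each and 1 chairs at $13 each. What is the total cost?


Cost of shirts:
7 x $17 = $119
Cost of chairs:
1 x $13 = $13
Add both:
$119 + $13 = $132

$132


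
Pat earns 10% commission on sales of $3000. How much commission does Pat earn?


Convert rate to decimal:
10% = 0.1
Multiply by sales:
$3000 x 0.1 = $300

$300


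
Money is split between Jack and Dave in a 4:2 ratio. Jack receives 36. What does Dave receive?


Find the multiplier:
36 / 4 = 9
Apply to Dave's share:
2 x 9 = 18

18


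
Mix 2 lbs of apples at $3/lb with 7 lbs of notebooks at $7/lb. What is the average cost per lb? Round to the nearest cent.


Cost of apples:
2 x $3 = $6
Cost of notebooks:
7 x $7 = $49
Total cost: $6 + $49 = $55
Total weight: 9 lbs
Average: $55 / 9 = $6.1111... ≈ $6.11/lb

$6.11/lb


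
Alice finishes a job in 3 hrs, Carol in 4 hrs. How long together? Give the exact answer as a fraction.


Alice's rate: 1/3 of the job per hour
Carol's rate: 1/4 of the job per hour
Combined rate: 1/3 + 1/4 = 7/12 per hour
Time = 1 / (7/12) = 12/7 hours (≈ 1.71 hours)

12/7 hours


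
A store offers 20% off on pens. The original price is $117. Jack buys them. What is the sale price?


Calculate the discount amount:
20% of $117 = $23.40
Subtract from original:
$117 - $23.40 = $93.60

$93.60


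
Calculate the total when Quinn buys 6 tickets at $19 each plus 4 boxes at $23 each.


Cost of tickets:
6 x $19 = $114
Cost of boxes:
4 x $23 = $92
Add both:
$114 + $92 = $206

$206


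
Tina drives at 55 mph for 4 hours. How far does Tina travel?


Use the formula: distance = speed x time
Speed = 55 mph, Time = 4 hours
55 x 4 = 220 miles

220 miles


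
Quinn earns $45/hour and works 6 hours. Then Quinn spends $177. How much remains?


Calculate earnings:
6 x $45 = $270
Subtract spending:
$270 - $177 = $93

$93


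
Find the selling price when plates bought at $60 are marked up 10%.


Calculate the markup amount:
10% of $60 = $6
Add to cost:
$60 + $6 = $66

$66


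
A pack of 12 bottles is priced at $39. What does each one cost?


Total cost: $39
Number of items: 12
Unit price: $39 / 12 = $3.25

$3.25


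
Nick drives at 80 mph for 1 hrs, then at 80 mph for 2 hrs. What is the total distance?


Leg 1 distance:
80 x 1 = 80 miles
Leg 2 distance:
80 x 2 = 160 miles
Total distance:
80 + 160 = 240 miles

240 miles


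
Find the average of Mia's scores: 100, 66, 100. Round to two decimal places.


Add the scores:
100 + 66 + 100 = 266
Divide by the number of tests:
266 / 3 = 88.6666... ≈ 88.67

88.67


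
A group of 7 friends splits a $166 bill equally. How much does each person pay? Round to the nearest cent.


Total bill: $166
Number of people: 7
Each pays: $166 / 7 = $23.7142... ≈ $23.71

$23.71


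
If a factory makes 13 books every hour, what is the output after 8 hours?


Production rate: 13 books per hour
Time: 8 hours
Total: 13 x 8 = 104 books

104 books


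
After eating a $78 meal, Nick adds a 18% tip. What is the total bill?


Calculate the tip:
18% of $78 = $14.04
Add tip to meal cost:
$78 + $14.04 = $92.04

$92.04


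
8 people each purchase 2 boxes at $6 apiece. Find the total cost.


Cost per person:
2 x $6 = $12
Group total:
8 x $12 = $96

$96


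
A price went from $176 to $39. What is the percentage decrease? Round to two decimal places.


Find the absolute change:
|39 - 176| = 137
Divide by original and multiply by 100:
137 / 176 x 100 = 77.8409...% ≈ 77.84%

77.84%


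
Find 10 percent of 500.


Convert percentage to decimal:
10% = 0.1
Multiply:
500 x 0.1 = 50

50


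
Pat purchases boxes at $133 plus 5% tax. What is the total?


Calculate the tax:
5% of $133 = $6.65
Add tax to price:
$133 + $6.65 = $139.65

$139.65


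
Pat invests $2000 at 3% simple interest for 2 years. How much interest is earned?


Use the formula I = P x R x T / 100
P x R x T = 2000 x 3 x 2 = 12000
I = 12000 / 100 = $120

$120


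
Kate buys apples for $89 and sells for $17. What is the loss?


Selling price = $17
Cost price = $89
Loss = cost price - selling price:
Loss = $89 - $17 = $72

$72


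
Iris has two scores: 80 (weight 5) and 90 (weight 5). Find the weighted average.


Weighted sum:
5 x 80 + 5 x 90 = 850
Total weight:
5 + 5 = 10
Weighted average:
850 / 10 = 85

85


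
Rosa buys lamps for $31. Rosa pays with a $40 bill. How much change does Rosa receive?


Start with the amount paid:
$40
Subtract the price:
$40 - $31 = $9

$9


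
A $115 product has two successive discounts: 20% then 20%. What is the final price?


First discount:
20% of $115 = $23
Price after first discount:
$115 - $23 = $92
Second discount:
20% of $92 = $18.40
Final price:
$92 - $18.40 = $73.60

$73.60


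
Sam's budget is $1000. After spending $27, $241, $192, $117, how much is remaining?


Add up expenses:
$27 + $241 + $192 + $117 = $577
Subtract from budget:
$1000 - $577 = $423

$423


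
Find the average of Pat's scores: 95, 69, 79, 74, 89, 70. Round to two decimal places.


Add the scores:
95 + 69 + 79 + 74 + 89 + 70 = 476
Divide by the number of tests:
476 / 6 = 79.3333... ≈ 79.33

79.33


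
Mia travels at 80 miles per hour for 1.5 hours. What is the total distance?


Use the formula: distance = speed x time
Speed = 80 mph, Time = 1.5 hours
80 x 1.5 = 120 miles

120 miles


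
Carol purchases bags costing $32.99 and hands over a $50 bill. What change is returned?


Start with the amount paid:
$50
Subtract the price:
$50 - $32.99 = $17.01

$17.01


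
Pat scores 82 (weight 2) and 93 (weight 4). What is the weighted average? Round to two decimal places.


Weighted sum:
2 x 82 + 4 x 93 = 536
Total weight:
2 + 4 = 6
Weighted average:
536 / 6 = 89.3333... ≈ 89.33

89.33


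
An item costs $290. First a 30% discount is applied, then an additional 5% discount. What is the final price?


First discount:
30% of $290 = $87
Price after first discount:
$290 - $87 = $203
Second discount:
5% of $203 = $10.15
Final price:
$203 - $10.15 = $192.85

$192.85


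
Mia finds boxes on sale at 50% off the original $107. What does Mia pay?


Calculate the discount amount:
50% of $107 = $53.50
Subtract from original:
$107 - $53.50 = $53.50

$53.50


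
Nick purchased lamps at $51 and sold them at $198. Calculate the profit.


Selling price = $198
Cost price = $51
Profit = selling price - cost price:
Profit = $198 - $51 = $147

$147


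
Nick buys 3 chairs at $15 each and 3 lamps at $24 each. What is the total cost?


Cost of chairs:
3 x $15 = $45
Cost of lamps:
3 x $24 = $72
Add both:
$45 + $72 = $117

$117


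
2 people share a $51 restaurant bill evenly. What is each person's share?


Total bill: $51
Number of people: 2
Each pays: $51 / 2 = $25.50

$25.50


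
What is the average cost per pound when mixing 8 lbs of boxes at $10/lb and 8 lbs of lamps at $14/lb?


Cost of boxes:
8 x $10 = $80
Cost of lamps:
8 x $14 = $112
Total cost: $80 + $112 = $192
Total weight: 16 lbs
Average: $192 / 16 = $12/lb

$12/lb


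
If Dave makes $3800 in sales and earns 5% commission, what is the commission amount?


Convert rate to decimal:
5% = 0.05
Multiply by sales:
$3800 x 0.05 = $190

$190


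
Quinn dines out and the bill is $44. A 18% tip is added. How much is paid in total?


Calculate the tip:
18% of $44 = $7.92
Add tip to meal cost:
$44 + $7.92 = $51.92

$51.92


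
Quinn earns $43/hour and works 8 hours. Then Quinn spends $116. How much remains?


Calculate earnings:
8 x $43 = $344
Subtract spending:
$344 - $116 = $228

$228


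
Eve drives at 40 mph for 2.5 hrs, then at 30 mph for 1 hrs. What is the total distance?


Leg 1 distance:
40 x 2.5 = 100 miles
Leg 2 distance:
30 x 1 = 30 miles
Total distance:
100 + 30 = 130 miles

130 miles


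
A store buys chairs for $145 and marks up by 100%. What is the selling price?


Calculate the markup amount:
100% of $145 = $145
Add to cost:
$145 + $145 = $290

$290


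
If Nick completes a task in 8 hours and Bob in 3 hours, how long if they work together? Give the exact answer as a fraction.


Nick's rate: 1/8 of the job per hour
Bob's rate: 1/3 of the job per hour
Combined rate: 1/8 + 1/3 = 11/24 per hour
Time = 1 / (11/24) = 24/11 hours (≈ 2.18 hours)

24/11 hours


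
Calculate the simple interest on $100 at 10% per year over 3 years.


Use the formula I = P x R x T / 100
P x R x T = 100 x 10 x 3 = 3000
I = 3000 / 100 = $30

$30


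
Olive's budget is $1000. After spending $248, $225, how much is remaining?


Add up expenses:
$248 + $225 = $473
Subtract from budget:
$1000 - $473 = $527

$527


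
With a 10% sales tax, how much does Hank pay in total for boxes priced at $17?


Calculate the tax:
10% of $17 = $1.70
Add tax to price:
$17 + $1.70 = $18.70

$18.70


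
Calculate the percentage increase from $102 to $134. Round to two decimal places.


Find the absolute change:
|134 - 102| = 32
Divide by original and multiply by 100:
32 / 102 x 100 = 31.3725...% ≈ 31.37%

31.37%


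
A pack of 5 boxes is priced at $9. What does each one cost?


Total cost: $9
Number of items: 5
Unit price: $9 / 5 = $1.80

$1.80


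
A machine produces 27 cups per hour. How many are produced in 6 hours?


Production rate: 27 cups per hour
Time: 6 hours
Total: 27 x 6 = 162 cups

162 cups


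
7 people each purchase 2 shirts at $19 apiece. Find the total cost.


Cost per person:
2 x $19 = $38
Group total:
7 x $38 = $266

$266


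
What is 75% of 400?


Convert percentage to decimal:
75% = 0.75
Multiply:
400 x 0.75 = 300

300


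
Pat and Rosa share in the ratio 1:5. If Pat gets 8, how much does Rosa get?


Find the multiplier:
8 / 1 = 8
Apply to Rosa's share:
5 x 8 = 40

40


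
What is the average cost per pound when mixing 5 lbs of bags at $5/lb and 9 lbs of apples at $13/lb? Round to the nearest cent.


Cost of bags:
5 x $5 = $25
Cost of apples:
9 x $13 = $117
Total cost: $25 + $117 = $142
Total weight: 14 lbs
Average: $142 / 14 = $10.1428... ≈ $10.14/lb

$10.14/lb


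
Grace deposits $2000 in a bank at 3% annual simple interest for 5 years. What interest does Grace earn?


Use the formula I = P x R x T / 100
P x R x T = 2000 x 3 x 5 = 30000
I = 30000 / 100 = $300

$300


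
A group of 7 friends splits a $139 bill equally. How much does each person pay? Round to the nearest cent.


Total bill: $139
Number of people: 7
Each pays: $139 / 7 = $19.8571... ≈ $19.86

$19.86


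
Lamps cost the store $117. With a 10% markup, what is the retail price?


Calculate the markup amount:
10% of $117 = $11.70
Add to cost:
$117 + $11.70 = $128.70

$128.70


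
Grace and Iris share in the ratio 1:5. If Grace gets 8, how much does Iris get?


Find the multiplier:
8 / 1 = 8
Apply to Iris's share:
5 x 8 = 40

40


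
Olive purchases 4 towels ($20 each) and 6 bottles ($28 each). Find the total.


Cost of towels:
4 x $20 = $80
Cost of bottles:
6 x $28 = $168
Add both:
$80 + $168 = $248

$248


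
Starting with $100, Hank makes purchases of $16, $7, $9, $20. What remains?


Add up expenses:
$16 + $7 + $9 + $20 = $52
Subtract from budget:
$100 - $52 = $48

$48


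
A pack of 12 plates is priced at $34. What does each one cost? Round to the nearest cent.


Total cost: $34
Number of items: 12
Unit price: $34 / 12 = $2.8333... ≈ $2.83

$2.83


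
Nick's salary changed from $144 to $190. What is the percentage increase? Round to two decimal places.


Find the absolute change:
|190 - 144| = 46
Divide by original and multiply by 100:
46 / 144 x 100 = 31.9444...% ≈ 31.94%

31.94%


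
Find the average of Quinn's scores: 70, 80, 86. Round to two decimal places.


Add the scores:
70 + 80 + 86 = 236
Divide by the number of tests:
236 / 3 = 78.6666... ≈ 78.67

78.67


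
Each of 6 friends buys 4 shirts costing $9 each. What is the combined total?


Cost per person:
4 x $9 = $36
Group total:
6 x $36 = $216

$216


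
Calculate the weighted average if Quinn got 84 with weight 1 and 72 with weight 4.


Weighted sum:
1 x 84 + 4 x 72 = 372
Total weight:
1 + 4 = 5
Weighted average:
372 / 5 = 74.4

74.4


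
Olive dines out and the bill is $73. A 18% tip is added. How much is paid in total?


Calculate the tip:
18% of $73 = $13.14
Add tip to meal cost:
$73 + $13.14 = $86.14

$86.14


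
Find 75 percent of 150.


Convert percentage to decimal:
75% = 0.75
Multiply:
150 x 0.75 = 112.5

112.5


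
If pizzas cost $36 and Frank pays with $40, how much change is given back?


Start with the amount paid:
$40
Subtract the price:
$40 - $36 = $4

$4


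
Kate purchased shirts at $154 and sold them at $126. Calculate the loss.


Selling price = $126
Cost price = $154
Loss = cost price - selling price:
Loss = $154 - $126 = $28

$28


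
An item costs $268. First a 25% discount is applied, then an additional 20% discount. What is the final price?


First discount:
25% of $268 = $67
Price after first discount:
$268 - $67 = $201
Second discount:
20% of $201 = $40.20
Final price:
$201 - $40.20 = $160.80

$160.80


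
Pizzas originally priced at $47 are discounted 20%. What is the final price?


Calculate the discount amount:
20% of $47 = $9.40
Subtract from original:
$47 - $9.40 = $37.60

$37.60


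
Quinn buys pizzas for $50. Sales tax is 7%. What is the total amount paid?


Calculate the tax:
7% of $50 = $3.50
Add tax to price:
$50 + $3.50 = $53.50

$53.50


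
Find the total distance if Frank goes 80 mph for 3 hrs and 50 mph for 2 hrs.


Leg 1 distance:
80 x 3 = 240 miles
Leg 2 distance:
50 x 2 = 100 miles
Total distance:
240 + 100 = 340 miles

340 miles


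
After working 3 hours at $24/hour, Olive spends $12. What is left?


Calculate earnings:
3 x $24 = $72
Subtract spending:
$72 - $12 = $60

$60


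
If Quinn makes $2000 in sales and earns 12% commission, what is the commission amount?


Convert rate to decimal:
12% = 0.12
Multiply by sales:
$2000 x 0.12 = $240

$240


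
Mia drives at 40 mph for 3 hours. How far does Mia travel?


Use the formula: distance = speed x time
Speed = 40 mph, Time = 3 hours
40 x 3 = 120 miles

120 miles


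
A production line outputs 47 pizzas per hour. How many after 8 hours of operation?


Production rate: 47 pizzas per hour
Time: 8 hours
Total: 47 x 8 = 376 pizzas

376 pizzas


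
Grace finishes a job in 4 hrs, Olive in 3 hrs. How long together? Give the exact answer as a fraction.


Grace's rate: 1/4 of the job per hour
Olive's rate: 1/3 of the job per hour
Combined rate: 1/4 + 1/3 = 7/12 per hour
Time = 1 / (7/12) = 12/7 hours (≈ 1.71 hours)

12/7 hours


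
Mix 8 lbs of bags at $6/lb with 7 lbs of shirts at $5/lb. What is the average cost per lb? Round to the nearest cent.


Cost of bags:
8 x $6 = $48
Cost of shirts:
7 x $5 = $35
Total cost: $48 + $35 = $83
Total weight: 15 lbs
Average: $83 / 15 = $5.5333... ≈ $5.53/lb

$5.53/lb


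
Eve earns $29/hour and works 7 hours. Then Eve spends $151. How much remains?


Calculate earnings:
7 x $29 = $203
Subtract spending:
$203 - $151 = $52

$52


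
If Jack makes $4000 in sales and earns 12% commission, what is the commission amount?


Convert rate to decimal:
12% = 0.12
Multiply by sales:
$4000 x 0.12 = $480

$480


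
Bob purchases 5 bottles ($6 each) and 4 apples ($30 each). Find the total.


Cost of bottles:
5 x $6 = $30
Cost of apples:
4 x $30 = $120
Add both:
$30 + $120 = $150

$150


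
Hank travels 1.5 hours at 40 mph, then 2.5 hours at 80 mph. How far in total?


Leg 1 distance:
40 x 1.5 = 60 miles
Leg 2 distance:
80 x 2.5 = 200 miles
Total distance:
60 + 200 = 260 miles

260 miles


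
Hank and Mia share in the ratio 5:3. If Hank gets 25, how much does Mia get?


Find the multiplier:
25 / 5 = 5
Apply to Mia's share:
3 x 5 = 15

15


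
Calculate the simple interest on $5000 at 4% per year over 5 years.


Use the formula I = P x R x T / 100
P x R x T = 5000 x 4 x 5 = 100000
I = 100000 / 100 = $1000

$1000


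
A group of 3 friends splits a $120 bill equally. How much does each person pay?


Total bill: $120
Number of people: 3
Each pays: $120 / 3 = $40

$40


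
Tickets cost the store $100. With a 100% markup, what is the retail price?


Calculate the markup amount:
100% of $100 = $100
Add to cost:
$100 + $100 = $200

$200


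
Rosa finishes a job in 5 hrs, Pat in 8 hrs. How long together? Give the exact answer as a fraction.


Rosa's rate: 1/5 of the job per hour
Pat's rate: 1/8 of the job per hour
Combined rate: 1/5 + 1/8 = 13/40 per hour
Time = 1 / (13/40) = 40/13 hours (≈ 3.08 hours)

40/13 hours


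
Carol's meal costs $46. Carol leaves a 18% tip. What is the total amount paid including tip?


Calculate the tip:
18% of $46 = $8.28
Add tip to meal cost:
$46 + $8.28 = $54.28

$54.28


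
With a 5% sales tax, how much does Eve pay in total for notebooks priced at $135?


Calculate the tax:
5% of $135 = $6.75
Add tax to price:
$135 + $6.75 = $141.75

$141.75


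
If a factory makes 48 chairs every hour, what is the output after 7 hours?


Production rate: 48 chairs per hour
Time: 7 hours
Total: 48 x 7 = 336 chairs

336 chairs


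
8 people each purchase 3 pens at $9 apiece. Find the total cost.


Cost per person:
3 x $9 = $27
Group total:
8 x $27 = $216

$216


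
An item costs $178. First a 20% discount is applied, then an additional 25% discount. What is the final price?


First discount:
20% of $178 = $35.60
Price after first discount:
$178 - $35.60 = $142.40
Second discount:
25% of $142.40 = $35.60
Final price:
$142.40 - $35.60 = $106.80

$106.80


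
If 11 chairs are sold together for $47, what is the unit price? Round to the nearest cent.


Total cost: $47
Number of items: 11
Unit price: $47 / 11 = $4.2727... ≈ $4.27

$4.27


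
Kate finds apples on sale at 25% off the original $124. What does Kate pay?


Calculate the discount amount:
25% of $124 = $31
Subtract from original:
$124 - $31 = $93

$93


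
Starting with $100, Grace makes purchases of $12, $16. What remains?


Add up expenses:
$12 + $16 = $28
Subtract from budget:
$100 - $28 = $72

$72


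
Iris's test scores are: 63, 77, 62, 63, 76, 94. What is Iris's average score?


Add the scores:
63 + 77 + 62 + 63 + 76 + 94 = 435
Divide by the number of tests:
435 / 6 = 72.5

72.5


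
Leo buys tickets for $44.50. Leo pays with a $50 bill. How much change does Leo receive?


Start with the amount paid:
$50
Subtract the price:
$50 - $44.50 = $5.50

$5.50


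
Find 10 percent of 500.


Convert percentage to decimal:
10% = 0.1
Multiply:
500 x 0.1 = 50

50


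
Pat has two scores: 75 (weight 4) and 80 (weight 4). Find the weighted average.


Weighted sum:
4 x 75 + 4 x 80 = 620
Total weight:
4 + 4 = 8
Weighted average:
620 / 8 = 77.5

77.5


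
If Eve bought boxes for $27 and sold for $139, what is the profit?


Selling price = $139
Cost price = $27
Profit = selling price - cost price:
Profit = $139 - $27 = $112

$112


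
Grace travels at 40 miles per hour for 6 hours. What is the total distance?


Use the formula: distance = speed x time
Speed = 40 mph, Time = 6 hours
40 x 6 = 240 miles

240 miles


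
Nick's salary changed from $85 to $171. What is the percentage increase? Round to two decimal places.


Find the absolute change:
|171 - 85| = 86
Divide by original and multiply by 100:
86 / 85 x 100 = 101.1764...% ≈ 101.18%

101.18%


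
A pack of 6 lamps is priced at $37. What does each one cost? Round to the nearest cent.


Total cost: $37
Number of items: 6
Unit price: $37 / 6 = $6.1666... ≈ $6.17

$6.17


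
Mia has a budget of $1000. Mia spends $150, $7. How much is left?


Add up expenses:
$150 + $7 = $157
Subtract from budget:
$1000 - $157 = $843

$843


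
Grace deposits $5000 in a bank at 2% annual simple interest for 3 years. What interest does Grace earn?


Use the formula I = P x R x T / 100
P x R x T = 5000 x 2 x 3 = 30000
I = 30000 / 100 = $300

$300


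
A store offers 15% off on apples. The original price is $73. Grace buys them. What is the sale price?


Calculate the discount amount:
15% of $73 = $10.95
Subtract from original:
$73 - $10.95 = $62.05

$62.05


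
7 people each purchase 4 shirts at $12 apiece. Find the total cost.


Cost per person:
4 x $12 = $48
Group total:
7 x $48 = $336

$336


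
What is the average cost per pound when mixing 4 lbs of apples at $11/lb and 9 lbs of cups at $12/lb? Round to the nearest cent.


Cost of apples:
4 x $11 = $44
Cost of cups:
9 x $12 = $108
Total cost: $44 + $108 = $152
Total weight: 13 lbs
Average: $152 / 13 = $11.6923... ≈ $11.69/lb

$11.69/lb


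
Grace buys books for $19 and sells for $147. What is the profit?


Selling price = $147
Cost price = $19
Profit = selling price - cost price:
Profit = $147 - $19 = $128

$128


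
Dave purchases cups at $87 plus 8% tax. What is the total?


Calculate the tax:
8% of $87 = $6.96
Add tax to price:
$87 + $6.96 = $93.96

$93.96


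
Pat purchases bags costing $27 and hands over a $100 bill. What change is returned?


Start with the amount paid:
$100
Subtract the price:
$100 - $27 = $73

$73


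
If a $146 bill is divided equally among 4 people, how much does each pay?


Total bill: $146
Number of people: 4
Each pays: $146 / 4 = $36.50

$36.50


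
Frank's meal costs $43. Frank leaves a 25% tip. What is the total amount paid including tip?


Calculate the tip:
25% of $43 = $10.75
Add tip to meal cost:
$43 + $10.75 = $53.75

$53.75


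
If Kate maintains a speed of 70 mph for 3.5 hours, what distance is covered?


Use the formula: distance = speed x time
Speed = 70 mph, Time = 3.5 hours
70 x 3.5 = 245 miles

245 miles


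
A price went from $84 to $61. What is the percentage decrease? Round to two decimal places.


Find the absolute change:
|61 - 84| = 23
Divide by original and multiply by 100:
23 / 84 x 100 = 27.3809...% ≈ 27.38%

27.38%


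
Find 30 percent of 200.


Convert percentage to decimal:
30% = 0.3
Multiply:
200 x 0.3 = 60

60


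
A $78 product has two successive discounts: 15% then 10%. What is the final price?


First discount:
15% of $78 = $11.70
Price after first discount:
$78 - $11.70 = $66.30
Second discount:
10% of $66.30 = $6.63
Final price:
$66.30 - $6.63 = $59.67

$59.67


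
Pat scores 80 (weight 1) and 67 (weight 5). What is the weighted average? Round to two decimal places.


Weighted sum:
1 x 80 + 5 x 67 = 415
Total weight:
1 + 5 = 6
Weighted average:
415 / 6 = 69.1666... ≈ 69.17

69.17


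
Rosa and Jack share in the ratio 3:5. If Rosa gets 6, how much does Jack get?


Find the multiplier:
6 / 3 = 2
Apply to Jack's share:
5 x 2 = 10

10


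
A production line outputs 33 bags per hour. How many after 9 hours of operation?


Production rate: 33 bags per hour
Time: 9 hours
Total: 33 x 9 = 297 bags

297 bags


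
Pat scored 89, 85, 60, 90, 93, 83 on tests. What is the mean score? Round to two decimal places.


Add the scores:
89 + 85 + 60 + 90 + 93 + 83 = 500
Divide by the number of tests:
500 / 6 = 83.3333... ≈ 83.33

83.33


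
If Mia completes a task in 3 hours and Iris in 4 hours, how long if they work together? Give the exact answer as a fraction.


Mia's rate: 1/3 of the job per hour
Iris's rate: 1/4 of the job per hour
Combined rate: 1/3 + 1/4 = 7/12 per hour
Time = 1 / (7/12) = 12/7 hours (≈ 1.71 hours)

12/7 hours


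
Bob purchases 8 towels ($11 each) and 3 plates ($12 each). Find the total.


Cost of towels:
8 x $11 = $88
Cost of plates:
3 x $12 = $36
Add both:
$88 + $36 = $124

$124


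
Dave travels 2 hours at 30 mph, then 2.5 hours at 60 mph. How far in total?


Leg 1 distance:
30 x 2 = 60 miles
Leg 2 distance:
60 x 2.5 = 150 miles
Total distance:
60 + 150 = 210 miles

210 miles


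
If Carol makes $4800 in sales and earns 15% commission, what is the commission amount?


Convert rate to decimal:
15% = 0.15
Multiply by sales:
$4800 x 0.15 = $720

$720


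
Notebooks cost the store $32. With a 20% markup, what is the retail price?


Calculate the markup amount:
20% of $32 = $6.40
Add to cost:
$32 + $6.40 = $38.40

$38.40


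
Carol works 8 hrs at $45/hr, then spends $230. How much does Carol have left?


Calculate earnings:
8 x $45 = $360
Subtract spending:
$360 - $230 = $130

$130


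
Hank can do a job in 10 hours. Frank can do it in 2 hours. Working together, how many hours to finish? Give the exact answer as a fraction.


Hank's rate: 1/10 of the job per hour
Frank's rate: 1/2 of the job per hour
Combined rate: 1/10 + 1/2 = 3/5 per hour
Time = 1 / (3/5) = 5/3 hours (≈ 1.67 hours)

5/3 hours


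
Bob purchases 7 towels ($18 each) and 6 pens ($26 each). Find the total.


Cost of towels:
7 x $18 = $126
Cost of pens:
6 x $26 = $156
Add both:
$126 + $156 = $282

$282


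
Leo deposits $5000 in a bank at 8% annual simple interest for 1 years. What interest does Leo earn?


Use the formula I = P x R x T / 100
P x R x T = 5000 x 8 x 1 = 40000
I = 40000 / 100 = $400

$400


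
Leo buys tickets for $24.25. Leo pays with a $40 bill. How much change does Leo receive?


Start with the amount paid:
$40
Subtract the price:
$40 - $24.25 = $15.75

$15.75


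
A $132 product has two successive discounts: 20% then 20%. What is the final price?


First discount:
20% of $132 = $26.40
Price after first discount:
$132 - $26.40 = $105.60
Second discount:
20% of $105.60 = $21.12
Final price:
$105.60 - $21.12 = $84.48

$84.48


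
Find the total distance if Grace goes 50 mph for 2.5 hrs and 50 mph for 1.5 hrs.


Leg 1 distance:
50 x 2.5 = 125 miles
Leg 2 distance:
50 x 1.5 = 75 miles
Total distance:
125 + 75 = 200 miles

200 miles


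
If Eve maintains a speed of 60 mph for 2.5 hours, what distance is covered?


Use the formula: distance = speed x time
Speed = 60 mph, Time = 2.5 hours
60 x 2.5 = 150 miles

150 miles
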